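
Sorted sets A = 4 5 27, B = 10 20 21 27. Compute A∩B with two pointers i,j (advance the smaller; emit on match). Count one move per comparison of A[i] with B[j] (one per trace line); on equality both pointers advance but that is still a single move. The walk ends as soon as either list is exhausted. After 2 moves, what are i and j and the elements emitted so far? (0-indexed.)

i=0 j=0: 4<10, i++
i=1 j=0: 5<10, i++

i=2, j=0, emitted=[]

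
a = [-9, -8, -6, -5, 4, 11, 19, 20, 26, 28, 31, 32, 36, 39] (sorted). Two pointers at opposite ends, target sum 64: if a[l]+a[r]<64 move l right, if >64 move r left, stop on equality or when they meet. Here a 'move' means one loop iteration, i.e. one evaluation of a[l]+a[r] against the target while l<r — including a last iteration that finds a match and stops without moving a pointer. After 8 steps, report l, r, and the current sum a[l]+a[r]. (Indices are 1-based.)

l=1 r=14: -9+39=30 <64, l++
l=2 r=14: -8+39=31 <64, l++
l=3 r=14: -6+39=33 <64, l++
l=4 r=14: -5+39=34 <64, l++
l=5 r=14: 4+39=43 <64, l++
l=6 r=14: 11+39=50 <64, l++
l=7 r=14: 19+39=58 <64, l++
l=8 r=14: 20+39=59 <64, l++

l=9, r=14, sum=65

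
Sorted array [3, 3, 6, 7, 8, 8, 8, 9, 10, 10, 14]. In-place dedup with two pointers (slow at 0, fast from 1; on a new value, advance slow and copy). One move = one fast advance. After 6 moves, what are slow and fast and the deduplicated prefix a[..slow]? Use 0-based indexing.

(s=0,f=1) a[fast]=3=a[slow] dup → fast++
(s=0,f=2) a[fast]=6≠a[slow]=3 write a[1]=6 → slow++,fast++
(s=1,f=3) a[fast]=7≠a[slow]=6 write a[2]=7 → slow++,fast++
(s=2,f=4) a[fast]=8≠a[slow]=7 write a[3]=8 → slow++,fast++
(s=3,f=5) a[fast]=8=a[slow] dup → fast++
(s=3,f=6) a[fast]=8=a[slow] dup → fast++

slow=3, fast=7, prefix=[3, 6, 7, 8]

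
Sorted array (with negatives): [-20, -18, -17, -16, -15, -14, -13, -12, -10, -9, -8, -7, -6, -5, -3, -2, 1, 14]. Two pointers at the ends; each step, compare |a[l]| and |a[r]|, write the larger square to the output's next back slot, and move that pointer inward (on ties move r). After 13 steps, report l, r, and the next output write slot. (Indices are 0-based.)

l=12, r=16, next write slot=4

[0,17] |-20|>|14| out[17]=400 → l++
[1,17] |-18|>|14| out[16]=324 → l++
[2,17] |-17|>|14| out[15]=289 → l++
[3,17] |-16|>|14| out[14]=256 → l++
[4,17] |-15|>|14| out[13]=225 → l++
[5,17] |-14|<=|14| out[12]=196 → r--
[5,16] |-14|>|1| out[11]=196 → l++
[6,16] |-13|>|1| out[10]=169 → l++
[7,16] |-12|>|1| out[9]=144 → l++
[8,16] |-10|>|1| out[8]=100 → l++
[9,16] |-9|>|1| out[7]=81 → l++
[10,16] |-8|>|1| out[6]=64 → l++
[11,16] |-7|>|1| out[5]=49 → l++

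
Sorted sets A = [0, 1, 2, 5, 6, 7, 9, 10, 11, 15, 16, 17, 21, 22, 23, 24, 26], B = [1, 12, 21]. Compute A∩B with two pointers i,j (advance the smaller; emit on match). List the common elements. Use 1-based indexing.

intersection = [1, 21]

[i=1,j=1] 0<1 → i++
[i=2,j=1] 1==1 emit → i++,j++
[i=3,j=2] 2<12 → i++
[i=4,j=2] 5<12 → i++
[i=5,j=2] 6<12 → i++
[i=6,j=2] 7<12 → i++
[i=7,j=2] 9<12 → i++
[i=8,j=2] 10<12 → i++
[i=9,j=2] 11<12 → i++
[i=10,j=2] 15>12 → j++
[i=10,j=3] 15<21 → i++
[i=11,j=3] 16<21 → i++
[i=12,j=3] 17<21 → i++
[i=13,j=3] 21==21 emit → i++,j++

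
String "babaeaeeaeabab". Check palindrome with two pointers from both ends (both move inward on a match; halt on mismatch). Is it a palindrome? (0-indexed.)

l=0 r=13: 'b'=='b', l++,r--
l=1 r=12: 'a'=='a', l++,r--
l=2 r=11: 'b'=='b', l++,r--
l=3 r=10: 'a'=='a', l++,r--
l=4 r=9: 'e'=='e', l++,r--
l=5 r=8: 'a'=='a', l++,r--
l=6 r=7: 'e'=='e', l++,r--

palindrome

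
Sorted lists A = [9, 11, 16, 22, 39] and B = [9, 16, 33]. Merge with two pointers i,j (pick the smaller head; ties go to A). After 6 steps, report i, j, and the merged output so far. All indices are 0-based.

[i=0,j=0] A[i]=9<=B[j]=9 take 9 → i++
[i=1,j=0] A[i]=11>B[j]=9 take 9 → j++
[i=1,j=1] A[i]=11<=B[j]=16 take 11 → i++
[i=2,j=1] A[i]=16<=B[j]=16 take 16 → i++
[i=3,j=1] A[i]=22>B[j]=16 take 16 → j++
[i=3,j=2] A[i]=22<=B[j]=33 take 22 → i++

i=4, j=2, merged so far=[9, 9, 11, 16, 16, 22]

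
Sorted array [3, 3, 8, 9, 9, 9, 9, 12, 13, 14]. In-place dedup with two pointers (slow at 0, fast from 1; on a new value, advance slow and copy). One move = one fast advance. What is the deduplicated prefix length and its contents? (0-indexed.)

length 6; prefix = [3, 8, 9, 12, 13, 14]

slow=0 fast=1: a[fast]=3=a[slow] dup, fast++
slow=0 fast=2: a[fast]=8≠a[slow]=3 write a[1]=8, slow++,fast++
slow=1 fast=3: a[fast]=9≠a[slow]=8 write a[2]=9, slow++,fast++
slow=2 fast=4: a[fast]=9=a[slow] dup, fast++
slow=2 fast=5: a[fast]=9=a[slow] dup, fast++
slow=2 fast=6: a[fast]=9=a[slow] dup, fast++
slow=2 fast=7: a[fast]=12≠a[slow]=9 write a[3]=12, slow++,fast++
slow=3 fast=8: a[fast]=13≠a[slow]=12 write a[4]=13, slow++,fast++
slow=4 fast=9: a[fast]=14≠a[slow]=13 write a[5]=14, slow++,fast++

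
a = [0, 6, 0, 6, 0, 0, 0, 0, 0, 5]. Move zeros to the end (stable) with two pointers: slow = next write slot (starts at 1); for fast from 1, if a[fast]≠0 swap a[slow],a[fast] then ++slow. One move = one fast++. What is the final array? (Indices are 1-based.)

[6, 6, 5, 0, 0, 0, 0, 0, 0, 0]

(s=1,f=1) a[fast]=0 → fast++
(s=1,f=2) a[fast]=6≠0 swap→a[1]=6 → slow++,fast++
(s=2,f=3) a[fast]=0 → fast++
(s=2,f=4) a[fast]=6≠0 swap→a[2]=6 → slow++,fast++
(s=3,f=5) a[fast]=0 → fast++
(s=3,f=6) a[fast]=0 → fast++
(s=3,f=7) a[fast]=0 → fast++
(s=3,f=8) a[fast]=0 → fast++
(s=3,f=9) a[fast]=0 → fast++
(s=3,f=10) a[fast]=5≠0 swap→a[3]=5 → slow++,fast++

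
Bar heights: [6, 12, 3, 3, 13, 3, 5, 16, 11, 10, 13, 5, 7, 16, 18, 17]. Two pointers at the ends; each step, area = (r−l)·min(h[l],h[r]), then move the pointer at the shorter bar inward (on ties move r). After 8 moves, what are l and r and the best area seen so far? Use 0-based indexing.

[0,15] min(6,17)*15=90 best=90 * → l++
[1,15] min(12,17)*14=168 best=168 * → l++
[2,15] min(3,17)*13=39 best=168 → l++
[3,15] min(3,17)*12=36 best=168 → l++
[4,15] min(13,17)*11=143 best=168 → l++
[5,15] min(3,17)*10=30 best=168 → l++
[6,15] min(5,17)*9=45 best=168 → l++
[7,15] min(16,17)*8=128 best=168 → l++

l=8, r=15, best area=168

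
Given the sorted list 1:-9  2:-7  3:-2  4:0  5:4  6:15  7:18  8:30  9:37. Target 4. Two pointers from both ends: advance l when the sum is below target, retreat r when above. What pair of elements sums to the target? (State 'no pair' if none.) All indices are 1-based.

l=1 r=9: -9+37=28 >4, r--
l=1 r=8: -9+30=21 >4, r--
l=1 r=7: -9+18=9 >4, r--
l=1 r=6: -9+15=6 >4, r--
l=1 r=5: -9+4=-5 <4, l++
l=2 r=5: -7+4=-3 <4, l++
l=3 r=5: -2+4=2 <4, l++
l=4 r=5: 0+4=4, found

(0, 4)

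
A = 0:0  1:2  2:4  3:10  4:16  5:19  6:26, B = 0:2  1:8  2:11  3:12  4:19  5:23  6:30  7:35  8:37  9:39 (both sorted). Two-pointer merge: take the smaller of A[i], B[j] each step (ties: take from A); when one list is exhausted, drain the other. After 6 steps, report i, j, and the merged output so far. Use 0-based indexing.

i=4, j=2, merged so far=[0, 2, 2, 4, 8, 10]

[i=0,j=0] A[i]=0<=B[j]=2 take 0 → i++
[i=1,j=0] A[i]=2<=B[j]=2 take 2 → i++
[i=2,j=0] A[i]=4>B[j]=2 take 2 → j++
[i=2,j=1] A[i]=4<=B[j]=8 take 4 → i++
[i=3,j=1] A[i]=10>B[j]=8 take 8 → j++
[i=3,j=2] A[i]=10<=B[j]=11 take 10 → i++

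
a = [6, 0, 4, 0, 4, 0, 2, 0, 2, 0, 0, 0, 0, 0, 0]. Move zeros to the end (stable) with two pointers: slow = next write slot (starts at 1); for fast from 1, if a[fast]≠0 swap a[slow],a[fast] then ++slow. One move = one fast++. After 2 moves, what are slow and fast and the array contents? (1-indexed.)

slow=2, fast=3, a=[6, 0, 4, 0, 4, 0, 2, 0, 2, 0, 0, 0, 0, 0, 0]

(s=1,f=1) a[fast]=6≠0 swap→a[1]=6 → slow++,fast++
(s=2,f=2) a[fast]=0 → fast++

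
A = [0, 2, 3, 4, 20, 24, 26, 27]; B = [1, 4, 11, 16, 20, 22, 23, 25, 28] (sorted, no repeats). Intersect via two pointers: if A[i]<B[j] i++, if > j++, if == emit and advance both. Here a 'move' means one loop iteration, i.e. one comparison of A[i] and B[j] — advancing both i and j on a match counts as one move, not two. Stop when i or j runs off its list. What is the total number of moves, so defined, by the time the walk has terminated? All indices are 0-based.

14 moves

[i=0,j=0] 0<1 → i++
[i=1,j=0] 2>1 → j++
[i=1,j=1] 2<4 → i++
[i=2,j=1] 3<4 → i++
[i=3,j=1] 4==4 emit → i++,j++
[i=4,j=2] 20>11 → j++
[i=4,j=3] 20>16 → j++
[i=4,j=4] 20==20 emit → i++,j++
[i=5,j=5] 24>22 → j++
[i=5,j=6] 24>23 → j++
[i=5,j=7] 24<25 → i++
[i=6,j=7] 26>25 → j++
[i=6,j=8] 26<28 → i++
[i=7,j=8] 27<28 → i++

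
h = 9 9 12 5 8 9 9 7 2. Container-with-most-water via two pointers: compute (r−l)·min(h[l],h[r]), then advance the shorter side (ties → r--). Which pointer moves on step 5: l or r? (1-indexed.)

r

[1,9] min(9,2)*8=16 best=16 * → r--
[1,8] min(9,7)*7=49 best=49 * → r--
[1,7] min(9,9)*6=54 best=54 * → r--
[1,6] min(9,9)*5=45 best=54 → r--
[1,5] min(9,8)*4=32 best=54 → r--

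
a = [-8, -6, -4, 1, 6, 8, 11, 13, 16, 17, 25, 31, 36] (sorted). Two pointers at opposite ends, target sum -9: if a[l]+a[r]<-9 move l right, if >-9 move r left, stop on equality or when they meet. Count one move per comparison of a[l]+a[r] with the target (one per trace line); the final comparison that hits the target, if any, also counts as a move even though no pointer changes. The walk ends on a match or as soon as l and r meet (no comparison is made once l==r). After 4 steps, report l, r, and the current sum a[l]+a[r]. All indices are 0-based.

l=0, r=8, sum=8

l=0 r=12: -8+36=28 >-9, r--
l=0 r=11: -8+31=23 >-9, r--
l=0 r=10: -8+25=17 >-9, r--
l=0 r=9: -8+17=9 >-9, r--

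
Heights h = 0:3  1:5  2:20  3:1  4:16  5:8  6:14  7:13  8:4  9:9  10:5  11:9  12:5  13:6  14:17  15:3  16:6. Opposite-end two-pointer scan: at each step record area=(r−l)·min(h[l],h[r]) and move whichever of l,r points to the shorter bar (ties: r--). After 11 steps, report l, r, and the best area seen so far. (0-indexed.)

l=2, r=7, best area=204

[0,16] min(3,6)*16=48 best=48 * → l++
[1,16] min(5,6)*15=75 best=75 * → l++
[2,16] min(20,6)*14=84 best=84 * → r--
[2,15] min(20,3)*13=39 best=84 → r--
[2,14] min(20,17)*12=204 best=204 * → r--
[2,13] min(20,6)*11=66 best=204 → r--
[2,12] min(20,5)*10=50 best=204 → r--
[2,11] min(20,9)*9=81 best=204 → r--
[2,10] min(20,5)*8=40 best=204 → r--
[2,9] min(20,9)*7=63 best=204 → r--
[2,8] min(20,4)*6=24 best=204 → r--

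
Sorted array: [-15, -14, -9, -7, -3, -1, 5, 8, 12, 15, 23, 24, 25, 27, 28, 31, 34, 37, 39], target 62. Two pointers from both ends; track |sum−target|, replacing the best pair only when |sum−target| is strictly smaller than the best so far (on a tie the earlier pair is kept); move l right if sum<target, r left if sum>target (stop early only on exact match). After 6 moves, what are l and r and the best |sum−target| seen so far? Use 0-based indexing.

l=6, r=18, best |Δ|=24

l=0 r=18: -15+39=24 d=38 *, l++
l=1 r=18: -14+39=25 d=37 *, l++
l=2 r=18: -9+39=30 d=32 *, l++
l=3 r=18: -7+39=32 d=30 *, l++
l=4 r=18: -3+39=36 d=26 *, l++
l=5 r=18: -1+39=38 d=24 *, l++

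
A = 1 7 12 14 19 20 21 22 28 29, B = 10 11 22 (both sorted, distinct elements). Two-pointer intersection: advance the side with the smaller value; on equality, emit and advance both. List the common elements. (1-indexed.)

[i=1,j=1] 1<10 → i++
[i=2,j=1] 7<10 → i++
[i=3,j=1] 12>10 → j++
[i=3,j=2] 12>11 → j++
[i=3,j=3] 12<22 → i++
[i=4,j=3] 14<22 → i++
[i=5,j=3] 19<22 → i++
[i=6,j=3] 20<22 → i++
[i=7,j=3] 21<22 → i++
[i=8,j=3] 22==22 emit → i++,j++

intersection = [22]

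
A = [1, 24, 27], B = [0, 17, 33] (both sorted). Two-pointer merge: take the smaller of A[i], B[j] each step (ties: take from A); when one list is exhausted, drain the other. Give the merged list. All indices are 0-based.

[i=0,j=0] A[i]=1>B[j]=0 take 0 → j++
[i=0,j=1] A[i]=1<=B[j]=17 take 1 → i++
[i=1,j=1] A[i]=24>B[j]=17 take 17 → j++
[i=1,j=2] A[i]=24<=B[j]=33 take 24 → i++
[i=2,j=2] A[i]=27<=B[j]=33 take 27 → i++
[i=3,j=2] A done, take B[j]=33 → j++

[0, 1, 17, 24, 27, 33]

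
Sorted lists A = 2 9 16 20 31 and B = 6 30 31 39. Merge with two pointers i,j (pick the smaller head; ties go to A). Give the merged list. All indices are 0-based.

[2, 6, 9, 16, 20, 30, 31, 31, 39]

i=0 j=0: A[i]=2<=B[j]=6 take 2, i++
i=1 j=0: A[i]=9>B[j]=6 take 6, j++
i=1 j=1: A[i]=9<=B[j]=30 take 9, i++
i=2 j=1: A[i]=16<=B[j]=30 take 16, i++
i=3 j=1: A[i]=20<=B[j]=30 take 20, i++
i=4 j=1: A[i]=31>B[j]=30 take 30, j++
i=4 j=2: A[i]=31<=B[j]=31 take 31, i++
i=5 j=2: A done, take B[j]=31, j++
i=5 j=3: A done, take B[j]=39, j++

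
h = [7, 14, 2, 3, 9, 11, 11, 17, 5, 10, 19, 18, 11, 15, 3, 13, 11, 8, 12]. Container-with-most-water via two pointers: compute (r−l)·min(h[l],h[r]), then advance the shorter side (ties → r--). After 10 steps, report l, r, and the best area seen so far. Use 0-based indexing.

[0,18] min(7,12)*18=126 best=126 * → l++
[1,18] min(14,12)*17=204 best=204 * → r--
[1,17] min(14,8)*16=128 best=204 → r--
[1,16] min(14,11)*15=165 best=204 → r--
[1,15] min(14,13)*14=182 best=204 → r--
[1,14] min(14,3)*13=39 best=204 → r--
[1,13] min(14,15)*12=168 best=204 → l++
[2,13] min(2,15)*11=22 best=204 → l++
[3,13] min(3,15)*10=30 best=204 → l++
[4,13] min(9,15)*9=81 best=204 → l++

l=5, r=13, best area=204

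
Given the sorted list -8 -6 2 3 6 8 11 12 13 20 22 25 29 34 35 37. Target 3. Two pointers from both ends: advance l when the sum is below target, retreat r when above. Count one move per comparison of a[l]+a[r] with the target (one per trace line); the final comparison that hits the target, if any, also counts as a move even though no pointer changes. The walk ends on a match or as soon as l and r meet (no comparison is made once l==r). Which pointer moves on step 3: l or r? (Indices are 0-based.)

[0,15] -8+37=29 >3 → r--
[0,14] -8+35=27 >3 → r--
[0,13] -8+34=26 >3 → r--

r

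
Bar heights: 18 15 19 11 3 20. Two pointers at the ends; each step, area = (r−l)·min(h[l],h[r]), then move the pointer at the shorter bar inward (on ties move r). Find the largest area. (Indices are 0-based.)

max area = 90

l=0 r=5: min(18,20)*5=90 best=90 *, l++
l=1 r=5: min(15,20)*4=60 best=90, l++
l=2 r=5: min(19,20)*3=57 best=90, l++
l=3 r=5: min(11,20)*2=22 best=90, l++
l=4 r=5: min(3,20)*1=3 best=90, l++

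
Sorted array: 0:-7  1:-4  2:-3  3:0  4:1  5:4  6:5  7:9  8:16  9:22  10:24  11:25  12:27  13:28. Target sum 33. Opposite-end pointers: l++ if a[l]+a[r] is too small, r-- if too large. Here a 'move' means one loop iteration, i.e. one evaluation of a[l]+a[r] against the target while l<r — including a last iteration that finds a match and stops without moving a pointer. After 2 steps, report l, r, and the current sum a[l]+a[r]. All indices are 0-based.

l=2, r=13, sum=25

[0,13] -7+28=21 <33 → l++
[1,13] -4+28=24 <33 → l++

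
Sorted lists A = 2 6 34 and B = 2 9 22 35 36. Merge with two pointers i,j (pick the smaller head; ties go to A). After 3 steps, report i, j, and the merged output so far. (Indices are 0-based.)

i=2, j=1, merged so far=[2, 2, 6]

[i=0,j=0] A[i]=2<=B[j]=2 take 2 → i++
[i=1,j=0] A[i]=6>B[j]=2 take 2 → j++
[i=1,j=1] A[i]=6<=B[j]=9 take 6 → i++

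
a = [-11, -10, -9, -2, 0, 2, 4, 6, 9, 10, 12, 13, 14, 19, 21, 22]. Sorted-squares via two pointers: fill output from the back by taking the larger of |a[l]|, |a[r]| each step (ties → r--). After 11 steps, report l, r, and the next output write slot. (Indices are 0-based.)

l=3, r=7, next write slot=4

l=0 r=15: |-11|<=|22| out[15]=484, r--
l=0 r=14: |-11|<=|21| out[14]=441, r--
l=0 r=13: |-11|<=|19| out[13]=361, r--
l=0 r=12: |-11|<=|14| out[12]=196, r--
l=0 r=11: |-11|<=|13| out[11]=169, r--
l=0 r=10: |-11|<=|12| out[10]=144, r--
l=0 r=9: |-11|>|10| out[9]=121, l++
l=1 r=9: |-10|<=|10| out[8]=100, r--
l=1 r=8: |-10|>|9| out[7]=100, l++
l=2 r=8: |-9|<=|9| out[6]=81, r--
l=2 r=7: |-9|>|6| out[5]=81, l++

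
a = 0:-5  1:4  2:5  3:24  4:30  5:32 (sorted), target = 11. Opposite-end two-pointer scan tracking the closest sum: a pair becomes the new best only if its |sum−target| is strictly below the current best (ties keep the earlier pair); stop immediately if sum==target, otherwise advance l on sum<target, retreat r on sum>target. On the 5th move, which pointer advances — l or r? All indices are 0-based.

[0,5] -5+32=27 d=16 * → r--
[0,4] -5+30=25 d=14 * → r--
[0,3] -5+24=19 d=8 * → r--
[0,2] -5+5=0 d=11 → l++
[1,2] 4+5=9 d=2 * → l++

l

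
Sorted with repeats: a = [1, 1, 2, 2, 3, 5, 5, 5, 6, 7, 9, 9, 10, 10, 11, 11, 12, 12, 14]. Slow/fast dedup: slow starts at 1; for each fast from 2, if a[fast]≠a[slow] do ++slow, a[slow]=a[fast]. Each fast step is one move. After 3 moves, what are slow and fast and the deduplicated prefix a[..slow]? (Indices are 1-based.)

slow=1 fast=2: a[fast]=1=a[slow] dup, fast++
slow=1 fast=3: a[fast]=2≠a[slow]=1 write a[2]=2, slow++,fast++
slow=2 fast=4: a[fast]=2=a[slow] dup, fast++

slow=2, fast=5, prefix=[1, 2]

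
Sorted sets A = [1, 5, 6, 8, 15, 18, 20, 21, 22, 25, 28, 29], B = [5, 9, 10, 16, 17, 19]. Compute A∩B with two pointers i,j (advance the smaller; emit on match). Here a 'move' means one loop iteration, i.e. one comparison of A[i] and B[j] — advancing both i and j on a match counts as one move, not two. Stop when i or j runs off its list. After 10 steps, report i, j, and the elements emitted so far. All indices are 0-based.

i=6, j=5, emitted=[5]

i=0 j=0: 1<5, i++
i=1 j=0: 5==5 emit, i++,j++
i=2 j=1: 6<9, i++
i=3 j=1: 8<9, i++
i=4 j=1: 15>9, j++
i=4 j=2: 15>10, j++
i=4 j=3: 15<16, i++
i=5 j=3: 18>16, j++
i=5 j=4: 18>17, j++
i=5 j=5: 18<19, i++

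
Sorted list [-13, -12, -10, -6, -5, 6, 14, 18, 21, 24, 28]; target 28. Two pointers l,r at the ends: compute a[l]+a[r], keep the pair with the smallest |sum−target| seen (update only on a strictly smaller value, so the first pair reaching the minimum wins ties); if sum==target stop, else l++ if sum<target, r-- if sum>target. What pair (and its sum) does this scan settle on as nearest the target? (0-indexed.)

l=0 r=10: -13+28=15 d=13 *, l++
l=1 r=10: -12+28=16 d=12 *, l++
l=2 r=10: -10+28=18 d=10 *, l++
l=3 r=10: -6+28=22 d=6 *, l++
l=4 r=10: -5+28=23 d=5 *, l++
l=5 r=10: 6+28=34 d=6, r--
l=5 r=9: 6+24=30 d=2 *, r--
l=5 r=8: 6+21=27 d=1 *, l++
l=6 r=8: 14+21=35 d=7, r--
l=6 r=7: 14+18=32 d=4, r--

pair (6, 21) with sum 27 (|Δ|=1)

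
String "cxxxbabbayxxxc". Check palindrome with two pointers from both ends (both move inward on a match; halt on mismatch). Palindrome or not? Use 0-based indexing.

not a palindrome (mismatch at 4,9)

l=0 r=13: 'c'=='c', l++,r--
l=1 r=12: 'x'=='x', l++,r--
l=2 r=11: 'x'=='x', l++,r--
l=3 r=10: 'x'=='x', l++,r--
l=4 r=9: 'b'!='y', stop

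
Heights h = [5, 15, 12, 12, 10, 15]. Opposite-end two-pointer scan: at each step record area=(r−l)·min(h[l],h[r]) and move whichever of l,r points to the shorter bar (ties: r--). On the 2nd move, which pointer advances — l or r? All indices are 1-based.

[1,6] min(5,15)*5=25 best=25 * → l++
[2,6] min(15,15)*4=60 best=60 * → r--

r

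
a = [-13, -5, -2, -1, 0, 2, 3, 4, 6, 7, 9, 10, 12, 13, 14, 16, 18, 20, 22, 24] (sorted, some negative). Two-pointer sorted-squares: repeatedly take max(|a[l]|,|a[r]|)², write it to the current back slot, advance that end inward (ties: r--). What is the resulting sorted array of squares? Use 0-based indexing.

[0, 1, 4, 4, 9, 16, 25, 36, 49, 81, 100, 144, 169, 169, 196, 256, 324, 400, 484, 576]

[0,19] |-13|<=|24| out[19]=576 → r--
[0,18] |-13|<=|22| out[18]=484 → r--
[0,17] |-13|<=|20| out[17]=400 → r--
[0,16] |-13|<=|18| out[16]=324 → r--
[0,15] |-13|<=|16| out[15]=256 → r--
[0,14] |-13|<=|14| out[14]=196 → r--
[0,13] |-13|<=|13| out[13]=169 → r--
[0,12] |-13|>|12| out[12]=169 → l++
[1,12] |-5|<=|12| out[11]=144 → r--
[1,11] |-5|<=|10| out[10]=100 → r--
[1,10] |-5|<=|9| out[9]=81 → r--
[1,9] |-5|<=|7| out[8]=49 → r--
[1,8] |-5|<=|6| out[7]=36 → r--
[1,7] |-5|>|4| out[6]=25 → l++
[2,7] |-2|<=|4| out[5]=16 → r--
[2,6] |-2|<=|3| out[4]=9 → r--
[2,5] |-2|<=|2| out[3]=4 → r--
[2,4] |-2|>|0| out[2]=4 → l++
[3,4] |-1|>|0| out[1]=1 → l++
[4,4] |0|<=|0| out[0]=0 → r--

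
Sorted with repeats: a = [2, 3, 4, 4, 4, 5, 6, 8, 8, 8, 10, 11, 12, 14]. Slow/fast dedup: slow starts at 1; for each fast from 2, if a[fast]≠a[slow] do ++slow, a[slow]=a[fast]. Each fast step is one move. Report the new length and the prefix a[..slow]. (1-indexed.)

length 10; prefix = [2, 3, 4, 5, 6, 8, 10, 11, 12, 14]

slow=1 fast=2: a[fast]=3≠a[slow]=2 write a[2]=3, slow++,fast++
slow=2 fast=3: a[fast]=4≠a[slow]=3 write a[3]=4, slow++,fast++
slow=3 fast=4: a[fast]=4=a[slow] dup, fast++
slow=3 fast=5: a[fast]=4=a[slow] dup, fast++
slow=3 fast=6: a[fast]=5≠a[slow]=4 write a[4]=5, slow++,fast++
slow=4 fast=7: a[fast]=6≠a[slow]=5 write a[5]=6, slow++,fast++
slow=5 fast=8: a[fast]=8≠a[slow]=6 write a[6]=8, slow++,fast++
slow=6 fast=9: a[fast]=8=a[slow] dup, fast++
slow=6 fast=10: a[fast]=8=a[slow] dup, fast++
slow=6 fast=11: a[fast]=10≠a[slow]=8 write a[7]=10, slow++,fast++
slow=7 fast=12: a[fast]=11≠a[slow]=10 write a[8]=11, slow++,fast++
slow=8 fast=13: a[fast]=12≠a[slow]=11 write a[9]=12, slow++,fast++
slow=9 fast=14: a[fast]=14≠a[slow]=12 write a[10]=14, slow++,fast++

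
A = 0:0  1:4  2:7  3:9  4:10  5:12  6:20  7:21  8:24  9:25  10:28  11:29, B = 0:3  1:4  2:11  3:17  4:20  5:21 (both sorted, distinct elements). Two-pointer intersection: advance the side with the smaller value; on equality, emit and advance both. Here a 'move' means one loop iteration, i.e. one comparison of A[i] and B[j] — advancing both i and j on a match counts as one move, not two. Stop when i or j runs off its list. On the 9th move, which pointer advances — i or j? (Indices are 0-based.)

i=0 j=0: 0<3, i++
i=1 j=0: 4>3, j++
i=1 j=1: 4==4 emit, i++,j++
i=2 j=2: 7<11, i++
i=3 j=2: 9<11, i++
i=4 j=2: 10<11, i++
i=5 j=2: 12>11, j++
i=5 j=3: 12<17, i++
i=6 j=3: 20>17, j++

j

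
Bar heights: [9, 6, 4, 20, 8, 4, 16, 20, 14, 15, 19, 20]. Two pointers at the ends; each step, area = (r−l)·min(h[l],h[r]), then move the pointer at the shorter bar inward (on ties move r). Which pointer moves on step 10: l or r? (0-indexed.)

l=0 r=11: min(9,20)*11=99 best=99 *, l++
l=1 r=11: min(6,20)*10=60 best=99, l++
l=2 r=11: min(4,20)*9=36 best=99, l++
l=3 r=11: min(20,20)*8=160 best=160 *, r--
l=3 r=10: min(20,19)*7=133 best=160, r--
l=3 r=9: min(20,15)*6=90 best=160, r--
l=3 r=8: min(20,14)*5=70 best=160, r--
l=3 r=7: min(20,20)*4=80 best=160, r--
l=3 r=6: min(20,16)*3=48 best=160, r--
l=3 r=5: min(20,4)*2=8 best=160, r--

r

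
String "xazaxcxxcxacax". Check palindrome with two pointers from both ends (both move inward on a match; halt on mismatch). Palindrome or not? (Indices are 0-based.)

[0,13] 'x'=='x' → l++,r--
[1,12] 'a'=='a' → l++,r--
[2,11] 'z'!='c' → stop

not a palindrome (mismatch at 2,11)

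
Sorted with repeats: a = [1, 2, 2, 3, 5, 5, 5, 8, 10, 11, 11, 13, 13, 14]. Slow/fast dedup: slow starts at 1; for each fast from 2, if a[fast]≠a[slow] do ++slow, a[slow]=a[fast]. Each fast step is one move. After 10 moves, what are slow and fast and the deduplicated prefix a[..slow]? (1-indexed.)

slow=7, fast=12, prefix=[1, 2, 3, 5, 8, 10, 11]

slow=1 fast=2: a[fast]=2≠a[slow]=1 write a[2]=2, slow++,fast++
slow=2 fast=3: a[fast]=2=a[slow] dup, fast++
slow=2 fast=4: a[fast]=3≠a[slow]=2 write a[3]=3, slow++,fast++
slow=3 fast=5: a[fast]=5≠a[slow]=3 write a[4]=5, slow++,fast++
slow=4 fast=6: a[fast]=5=a[slow] dup, fast++
slow=4 fast=7: a[fast]=5=a[slow] dup, fast++
slow=4 fast=8: a[fast]=8≠a[slow]=5 write a[5]=8, slow++,fast++
slow=5 fast=9: a[fast]=10≠a[slow]=8 write a[6]=10, slow++,fast++
slow=6 fast=10: a[fast]=11≠a[slow]=10 write a[7]=11, slow++,fast++
slow=7 fast=11: a[fast]=11=a[slow] dup, fast++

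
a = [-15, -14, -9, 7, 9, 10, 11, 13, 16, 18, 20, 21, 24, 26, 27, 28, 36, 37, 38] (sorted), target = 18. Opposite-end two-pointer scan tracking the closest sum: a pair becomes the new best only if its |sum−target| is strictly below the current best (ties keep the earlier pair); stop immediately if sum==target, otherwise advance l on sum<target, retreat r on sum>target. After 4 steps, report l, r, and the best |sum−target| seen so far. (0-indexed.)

[0,18] -15+38=23 d=5 * → r--
[0,17] -15+37=22 d=4 * → r--
[0,16] -15+36=21 d=3 * → r--
[0,15] -15+28=13 d=5 → l++

l=1, r=15, best |Δ|=3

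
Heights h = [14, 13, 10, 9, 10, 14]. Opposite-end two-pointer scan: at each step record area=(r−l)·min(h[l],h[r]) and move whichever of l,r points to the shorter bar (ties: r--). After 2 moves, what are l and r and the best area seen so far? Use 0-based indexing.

l=0, r=3, best area=70

l=0 r=5: min(14,14)*5=70 best=70 *, r--
l=0 r=4: min(14,10)*4=40 best=70, r--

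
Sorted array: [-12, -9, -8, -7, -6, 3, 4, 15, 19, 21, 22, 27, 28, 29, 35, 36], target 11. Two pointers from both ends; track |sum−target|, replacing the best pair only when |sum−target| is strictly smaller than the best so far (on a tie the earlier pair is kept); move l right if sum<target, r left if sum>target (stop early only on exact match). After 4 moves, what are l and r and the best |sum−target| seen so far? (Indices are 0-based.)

l=0, r=11, best |Δ|=5

l=0 r=15: -12+36=24 d=13 *, r--
l=0 r=14: -12+35=23 d=12 *, r--
l=0 r=13: -12+29=17 d=6 *, r--
l=0 r=12: -12+28=16 d=5 *, r--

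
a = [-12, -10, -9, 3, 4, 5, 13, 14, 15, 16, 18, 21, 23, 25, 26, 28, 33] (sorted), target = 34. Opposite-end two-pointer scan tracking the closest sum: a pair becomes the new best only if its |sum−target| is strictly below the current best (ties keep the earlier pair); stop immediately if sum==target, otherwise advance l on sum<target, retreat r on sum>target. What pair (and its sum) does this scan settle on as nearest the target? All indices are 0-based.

l=0 r=16: -12+33=21 d=13 *, l++
l=1 r=16: -10+33=23 d=11 *, l++
l=2 r=16: -9+33=24 d=10 *, l++
l=3 r=16: 3+33=36 d=2 *, r--
l=3 r=15: 3+28=31 d=3, l++
l=4 r=15: 4+28=32 d=2, l++
l=5 r=15: 5+28=33 d=1 *, l++
l=6 r=15: 13+28=41 d=7, r--
l=6 r=14: 13+26=39 d=5, r--
l=6 r=13: 13+25=38 d=4, r--
l=6 r=12: 13+23=36 d=2, r--
l=6 r=11: 13+21=34 d=0 *, stop

pair (13, 21) with sum 34 (|Δ|=0)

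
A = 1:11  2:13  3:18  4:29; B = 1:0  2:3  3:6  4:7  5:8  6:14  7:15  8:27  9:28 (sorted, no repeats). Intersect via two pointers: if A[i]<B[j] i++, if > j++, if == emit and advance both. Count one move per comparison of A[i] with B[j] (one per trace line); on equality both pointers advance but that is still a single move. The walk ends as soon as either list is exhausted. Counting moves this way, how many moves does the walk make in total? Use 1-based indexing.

12 moves

[i=1,j=1] 11>0 → j++
[i=1,j=2] 11>3 → j++
[i=1,j=3] 11>6 → j++
[i=1,j=4] 11>7 → j++
[i=1,j=5] 11>8 → j++
[i=1,j=6] 11<14 → i++
[i=2,j=6] 13<14 → i++
[i=3,j=6] 18>14 → j++
[i=3,j=7] 18>15 → j++
[i=3,j=8] 18<27 → i++
[i=4,j=8] 29>27 → j++
[i=4,j=9] 29>28 → j++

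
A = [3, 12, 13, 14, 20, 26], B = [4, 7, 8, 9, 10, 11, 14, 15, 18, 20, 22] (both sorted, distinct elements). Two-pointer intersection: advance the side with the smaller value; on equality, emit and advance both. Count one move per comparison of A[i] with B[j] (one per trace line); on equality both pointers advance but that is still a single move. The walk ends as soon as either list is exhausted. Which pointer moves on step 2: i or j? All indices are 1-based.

[i=1,j=1] 3<4 → i++
[i=2,j=1] 12>4 → j++

j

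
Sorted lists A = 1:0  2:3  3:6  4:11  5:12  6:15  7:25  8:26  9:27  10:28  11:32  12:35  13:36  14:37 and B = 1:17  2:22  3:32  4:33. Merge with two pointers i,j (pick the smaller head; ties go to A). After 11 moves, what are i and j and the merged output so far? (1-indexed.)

i=10, j=3, merged so far=[0, 3, 6, 11, 12, 15, 17, 22, 25, 26, 27]

[i=1,j=1] A[i]=0<=B[j]=17 take 0 → i++
[i=2,j=1] A[i]=3<=B[j]=17 take 3 → i++
[i=3,j=1] A[i]=6<=B[j]=17 take 6 → i++
[i=4,j=1] A[i]=11<=B[j]=17 take 11 → i++
[i=5,j=1] A[i]=12<=B[j]=17 take 12 → i++
[i=6,j=1] A[i]=15<=B[j]=17 take 15 → i++
[i=7,j=1] A[i]=25>B[j]=17 take 17 → j++
[i=7,j=2] A[i]=25>B[j]=22 take 22 → j++
[i=7,j=3] A[i]=25<=B[j]=32 take 25 → i++
[i=8,j=3] A[i]=26<=B[j]=32 take 26 → i++
[i=9,j=3] A[i]=27<=B[j]=32 take 27 → i++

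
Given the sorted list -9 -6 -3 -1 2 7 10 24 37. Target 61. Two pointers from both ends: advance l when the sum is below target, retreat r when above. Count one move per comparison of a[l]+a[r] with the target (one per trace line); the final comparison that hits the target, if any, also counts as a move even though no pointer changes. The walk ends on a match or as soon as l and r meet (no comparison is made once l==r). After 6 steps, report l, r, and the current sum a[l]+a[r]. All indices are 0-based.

l=0 r=8: -9+37=28 <61, l++
l=1 r=8: -6+37=31 <61, l++
l=2 r=8: -3+37=34 <61, l++
l=3 r=8: -1+37=36 <61, l++
l=4 r=8: 2+37=39 <61, l++
l=5 r=8: 7+37=44 <61, l++

l=6, r=8, sum=47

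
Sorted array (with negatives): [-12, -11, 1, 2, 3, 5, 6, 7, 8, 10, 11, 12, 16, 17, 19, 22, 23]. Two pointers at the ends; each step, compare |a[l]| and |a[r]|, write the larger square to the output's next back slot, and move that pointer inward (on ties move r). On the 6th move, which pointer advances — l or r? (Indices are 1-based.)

r

l=1 r=17: |-12|<=|23| out[17]=529, r--
l=1 r=16: |-12|<=|22| out[16]=484, r--
l=1 r=15: |-12|<=|19| out[15]=361, r--
l=1 r=14: |-12|<=|17| out[14]=289, r--
l=1 r=13: |-12|<=|16| out[13]=256, r--
l=1 r=12: |-12|<=|12| out[12]=144, r--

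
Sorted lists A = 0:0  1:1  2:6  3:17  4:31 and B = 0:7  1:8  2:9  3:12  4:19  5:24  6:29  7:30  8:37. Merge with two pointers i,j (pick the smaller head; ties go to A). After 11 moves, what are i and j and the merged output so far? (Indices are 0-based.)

i=4, j=7, merged so far=[0, 1, 6, 7, 8, 9, 12, 17, 19, 24, 29]

[i=0,j=0] A[i]=0<=B[j]=7 take 0 → i++
[i=1,j=0] A[i]=1<=B[j]=7 take 1 → i++
[i=2,j=0] A[i]=6<=B[j]=7 take 6 → i++
[i=3,j=0] A[i]=17>B[j]=7 take 7 → j++
[i=3,j=1] A[i]=17>B[j]=8 take 8 → j++
[i=3,j=2] A[i]=17>B[j]=9 take 9 → j++
[i=3,j=3] A[i]=17>B[j]=12 take 12 → j++
[i=3,j=4] A[i]=17<=B[j]=19 take 17 → i++
[i=4,j=4] A[i]=31>B[j]=19 take 19 → j++
[i=4,j=5] A[i]=31>B[j]=24 take 24 → j++
[i=4,j=6] A[i]=31>B[j]=29 take 29 → j++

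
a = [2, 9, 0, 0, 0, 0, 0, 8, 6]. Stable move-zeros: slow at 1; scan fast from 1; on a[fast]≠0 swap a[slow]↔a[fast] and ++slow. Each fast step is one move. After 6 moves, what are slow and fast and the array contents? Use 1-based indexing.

slow=1 fast=1: a[fast]=2≠0 swap→a[1]=2, slow++,fast++
slow=2 fast=2: a[fast]=9≠0 swap→a[2]=9, slow++,fast++
slow=3 fast=3: a[fast]=0, fast++
slow=3 fast=4: a[fast]=0, fast++
slow=3 fast=5: a[fast]=0, fast++
slow=3 fast=6: a[fast]=0, fast++

slow=3, fast=7, a=[2, 9, 0, 0, 0, 0, 0, 8, 6]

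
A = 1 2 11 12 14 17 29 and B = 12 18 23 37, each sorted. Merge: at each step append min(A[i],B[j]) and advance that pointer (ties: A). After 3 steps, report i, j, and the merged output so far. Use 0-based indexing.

i=3, j=0, merged so far=[1, 2, 11]

[i=0,j=0] A[i]=1<=B[j]=12 take 1 → i++
[i=1,j=0] A[i]=2<=B[j]=12 take 2 → i++
[i=2,j=0] A[i]=11<=B[j]=12 take 11 → i++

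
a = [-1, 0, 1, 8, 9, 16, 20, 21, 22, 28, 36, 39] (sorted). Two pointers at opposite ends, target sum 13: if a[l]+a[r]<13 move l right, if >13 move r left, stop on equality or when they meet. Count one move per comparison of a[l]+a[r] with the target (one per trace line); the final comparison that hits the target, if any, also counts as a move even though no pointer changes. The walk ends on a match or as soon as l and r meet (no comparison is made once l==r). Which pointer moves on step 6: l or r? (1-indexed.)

[1,12] -1+39=38 >13 → r--
[1,11] -1+36=35 >13 → r--
[1,10] -1+28=27 >13 → r--
[1,9] -1+22=21 >13 → r--
[1,8] -1+21=20 >13 → r--
[1,7] -1+20=19 >13 → r--

r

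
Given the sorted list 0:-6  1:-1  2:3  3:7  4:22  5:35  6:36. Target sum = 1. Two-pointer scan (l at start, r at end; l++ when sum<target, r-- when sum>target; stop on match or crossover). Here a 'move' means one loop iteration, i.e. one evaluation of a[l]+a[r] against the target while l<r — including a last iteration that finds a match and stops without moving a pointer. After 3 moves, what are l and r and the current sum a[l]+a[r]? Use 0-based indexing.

[0,6] -6+36=30 >1 → r--
[0,5] -6+35=29 >1 → r--
[0,4] -6+22=16 >1 → r--

l=0, r=3, sum=1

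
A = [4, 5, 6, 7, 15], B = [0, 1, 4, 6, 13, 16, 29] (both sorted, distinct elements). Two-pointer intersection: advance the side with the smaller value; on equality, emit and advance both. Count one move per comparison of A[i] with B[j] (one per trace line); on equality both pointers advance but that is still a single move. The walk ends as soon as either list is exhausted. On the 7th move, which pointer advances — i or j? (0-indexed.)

i=0 j=0: 4>0, j++
i=0 j=1: 4>1, j++
i=0 j=2: 4==4 emit, i++,j++
i=1 j=3: 5<6, i++
i=2 j=3: 6==6 emit, i++,j++
i=3 j=4: 7<13, i++
i=4 j=4: 15>13, j++

j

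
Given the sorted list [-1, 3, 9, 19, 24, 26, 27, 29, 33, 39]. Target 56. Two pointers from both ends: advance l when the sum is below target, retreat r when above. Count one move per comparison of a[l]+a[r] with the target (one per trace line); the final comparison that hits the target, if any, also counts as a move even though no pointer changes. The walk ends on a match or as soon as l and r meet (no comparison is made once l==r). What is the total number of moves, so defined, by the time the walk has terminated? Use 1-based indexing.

9 moves

[1,10] -1+39=38 <56 → l++
[2,10] 3+39=42 <56 → l++
[3,10] 9+39=48 <56 → l++
[4,10] 19+39=58 >56 → r--
[4,9] 19+33=52 <56 → l++
[5,9] 24+33=57 >56 → r--
[5,8] 24+29=53 <56 → l++
[6,8] 26+29=55 <56 → l++
[7,8] 27+29=56 → found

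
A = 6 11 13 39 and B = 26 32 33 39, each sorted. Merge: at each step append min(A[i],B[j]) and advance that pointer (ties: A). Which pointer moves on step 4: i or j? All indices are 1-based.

j

[i=1,j=1] A[i]=6<=B[j]=26 take 6 → i++
[i=2,j=1] A[i]=11<=B[j]=26 take 11 → i++
[i=3,j=1] A[i]=13<=B[j]=26 take 13 → i++
[i=4,j=1] A[i]=39>B[j]=26 take 26 → j++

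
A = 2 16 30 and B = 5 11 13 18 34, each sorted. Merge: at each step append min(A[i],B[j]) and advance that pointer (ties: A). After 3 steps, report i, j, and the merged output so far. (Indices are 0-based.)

i=0 j=0: A[i]=2<=B[j]=5 take 2, i++
i=1 j=0: A[i]=16>B[j]=5 take 5, j++
i=1 j=1: A[i]=16>B[j]=11 take 11, j++

i=1, j=2, merged so far=[2, 5, 11]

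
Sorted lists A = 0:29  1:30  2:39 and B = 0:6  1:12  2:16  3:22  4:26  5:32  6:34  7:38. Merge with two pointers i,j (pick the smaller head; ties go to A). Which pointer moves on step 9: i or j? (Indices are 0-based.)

i=0 j=0: A[i]=29>B[j]=6 take 6, j++
i=0 j=1: A[i]=29>B[j]=12 take 12, j++
i=0 j=2: A[i]=29>B[j]=16 take 16, j++
i=0 j=3: A[i]=29>B[j]=22 take 22, j++
i=0 j=4: A[i]=29>B[j]=26 take 26, j++
i=0 j=5: A[i]=29<=B[j]=32 take 29, i++
i=1 j=5: A[i]=30<=B[j]=32 take 30, i++
i=2 j=5: A[i]=39>B[j]=32 take 32, j++
i=2 j=6: A[i]=39>B[j]=34 take 34, j++

j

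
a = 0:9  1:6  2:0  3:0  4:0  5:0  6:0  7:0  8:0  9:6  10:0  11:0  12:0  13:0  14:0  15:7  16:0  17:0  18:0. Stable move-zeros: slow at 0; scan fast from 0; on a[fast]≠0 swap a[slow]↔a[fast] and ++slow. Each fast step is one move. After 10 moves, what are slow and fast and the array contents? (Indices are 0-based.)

slow=3, fast=10, a=[9, 6, 6, 0, 0, 0, 0, 0, 0, 0, 0, 0, 0, 0, 0, 7, 0, 0, 0]

(s=0,f=0) a[fast]=9≠0 swap→a[0]=9 → slow++,fast++
(s=1,f=1) a[fast]=6≠0 swap→a[1]=6 → slow++,fast++
(s=2,f=2) a[fast]=0 → fast++
(s=2,f=3) a[fast]=0 → fast++
(s=2,f=4) a[fast]=0 → fast++
(s=2,f=5) a[fast]=0 → fast++
(s=2,f=6) a[fast]=0 → fast++
(s=2,f=7) a[fast]=0 → fast++
(s=2,f=8) a[fast]=0 → fast++
(s=2,f=9) a[fast]=6≠0 swap→a[2]=6 → slow++,fast++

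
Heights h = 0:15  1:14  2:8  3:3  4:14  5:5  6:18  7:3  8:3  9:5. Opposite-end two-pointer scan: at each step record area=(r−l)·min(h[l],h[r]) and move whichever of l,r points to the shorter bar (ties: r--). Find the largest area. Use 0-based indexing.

max area = 90

l=0 r=9: min(15,5)*9=45 best=45 *, r--
l=0 r=8: min(15,3)*8=24 best=45, r--
l=0 r=7: min(15,3)*7=21 best=45, r--
l=0 r=6: min(15,18)*6=90 best=90 *, l++
l=1 r=6: min(14,18)*5=70 best=90, l++
l=2 r=6: min(8,18)*4=32 best=90, l++
l=3 r=6: min(3,18)*3=9 best=90, l++
l=4 r=6: min(14,18)*2=28 best=90, l++
l=5 r=6: min(5,18)*1=5 best=90, l++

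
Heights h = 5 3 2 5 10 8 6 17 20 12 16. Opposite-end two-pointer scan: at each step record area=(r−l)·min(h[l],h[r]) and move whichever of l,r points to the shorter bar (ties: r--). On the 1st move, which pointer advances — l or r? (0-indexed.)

l

[0,10] min(5,16)*10=50 best=50 * → l++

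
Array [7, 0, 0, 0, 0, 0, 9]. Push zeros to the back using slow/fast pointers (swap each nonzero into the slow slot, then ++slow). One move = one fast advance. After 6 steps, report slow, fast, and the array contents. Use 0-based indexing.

slow=1, fast=6, a=[7, 0, 0, 0, 0, 0, 9]

slow=0 fast=0: a[fast]=7≠0 swap→a[0]=7, slow++,fast++
slow=1 fast=1: a[fast]=0, fast++
slow=1 fast=2: a[fast]=0, fast++
slow=1 fast=3: a[fast]=0, fast++
slow=1 fast=4: a[fast]=0, fast++
slow=1 fast=5: a[fast]=0, fast++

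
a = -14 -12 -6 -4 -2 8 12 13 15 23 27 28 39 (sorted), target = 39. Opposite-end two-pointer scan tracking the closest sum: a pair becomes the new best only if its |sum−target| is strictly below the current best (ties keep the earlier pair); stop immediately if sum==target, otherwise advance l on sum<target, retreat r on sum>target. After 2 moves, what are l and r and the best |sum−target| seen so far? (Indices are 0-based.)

l=2, r=12, best |Δ|=12

l=0 r=12: -14+39=25 d=14 *, l++
l=1 r=12: -12+39=27 d=12 *, l++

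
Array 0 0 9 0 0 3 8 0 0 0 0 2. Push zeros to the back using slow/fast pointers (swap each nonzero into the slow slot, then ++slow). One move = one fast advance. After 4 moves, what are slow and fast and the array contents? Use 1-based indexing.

(s=1,f=1) a[fast]=0 → fast++
(s=1,f=2) a[fast]=0 → fast++
(s=1,f=3) a[fast]=9≠0 swap→a[1]=9 → slow++,fast++
(s=2,f=4) a[fast]=0 → fast++

slow=2, fast=5, a=[9, 0, 0, 0, 0, 3, 8, 0, 0, 0, 0, 2]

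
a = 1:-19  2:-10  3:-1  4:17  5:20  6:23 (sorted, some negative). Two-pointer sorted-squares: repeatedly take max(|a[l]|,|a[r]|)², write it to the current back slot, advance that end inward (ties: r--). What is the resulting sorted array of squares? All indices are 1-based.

[1, 100, 289, 361, 400, 529]

[1,6] |-19|<=|23| out[6]=529 → r--
[1,5] |-19|<=|20| out[5]=400 → r--
[1,4] |-19|>|17| out[4]=361 → l++
[2,4] |-10|<=|17| out[3]=289 → r--
[2,3] |-10|>|-1| out[2]=100 → l++
[3,3] |-1|<=|-1| out[1]=1 → r--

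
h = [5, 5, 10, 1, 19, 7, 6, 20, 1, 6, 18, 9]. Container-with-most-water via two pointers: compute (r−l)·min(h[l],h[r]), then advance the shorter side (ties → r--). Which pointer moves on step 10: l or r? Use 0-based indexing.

l

[0,11] min(5,9)*11=55 best=55 * → l++
[1,11] min(5,9)*10=50 best=55 → l++
[2,11] min(10,9)*9=81 best=81 * → r--
[2,10] min(10,18)*8=80 best=81 → l++
[3,10] min(1,18)*7=7 best=81 → l++
[4,10] min(19,18)*6=108 best=108 * → r--
[4,9] min(19,6)*5=30 best=108 → r--
[4,8] min(19,1)*4=4 best=108 → r--
[4,7] min(19,20)*3=57 best=108 → l++
[5,7] min(7,20)*2=14 best=108 → l++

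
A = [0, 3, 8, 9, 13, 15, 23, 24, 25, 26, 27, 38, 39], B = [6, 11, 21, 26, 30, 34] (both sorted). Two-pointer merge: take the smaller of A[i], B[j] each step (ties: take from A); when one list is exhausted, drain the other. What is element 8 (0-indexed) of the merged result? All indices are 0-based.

i=0 j=0: A[i]=0<=B[j]=6 take 0, i++
i=1 j=0: A[i]=3<=B[j]=6 take 3, i++
i=2 j=0: A[i]=8>B[j]=6 take 6, j++
i=2 j=1: A[i]=8<=B[j]=11 take 8, i++
i=3 j=1: A[i]=9<=B[j]=11 take 9, i++
i=4 j=1: A[i]=13>B[j]=11 take 11, j++
i=4 j=2: A[i]=13<=B[j]=21 take 13, i++
i=5 j=2: A[i]=15<=B[j]=21 take 15, i++
i=6 j=2: A[i]=23>B[j]=21 take 21, j++
i=6 j=3: A[i]=23<=B[j]=26 take 23, i++
i=7 j=3: A[i]=24<=B[j]=26 take 24, i++
i=8 j=3: A[i]=25<=B[j]=26 take 25, i++
i=9 j=3: A[i]=26<=B[j]=26 take 26, i++
i=10 j=3: A[i]=27>B[j]=26 take 26, j++
i=10 j=4: A[i]=27<=B[j]=30 take 27, i++
i=11 j=4: A[i]=38>B[j]=30 take 30, j++
i=11 j=5: A[i]=38>B[j]=34 take 34, j++
i=11 j=6: B done, take A[i]=38, i++
i=12 j=6: B done, take A[i]=39, i++

merged[8] = 21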